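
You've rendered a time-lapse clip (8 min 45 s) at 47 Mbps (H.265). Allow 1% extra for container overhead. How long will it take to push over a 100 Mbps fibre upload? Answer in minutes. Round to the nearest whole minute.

4 minutes

8 min 45 s = 525 s
File: 47.000 Mbps × 525 s = 24675.0 Mb.
With 1% container overhead: ×1.01. → 24921.8 Mb.
At 100 Mbps: 24921.8 / 100 = 249.2 s ≈ 4.15 minutes.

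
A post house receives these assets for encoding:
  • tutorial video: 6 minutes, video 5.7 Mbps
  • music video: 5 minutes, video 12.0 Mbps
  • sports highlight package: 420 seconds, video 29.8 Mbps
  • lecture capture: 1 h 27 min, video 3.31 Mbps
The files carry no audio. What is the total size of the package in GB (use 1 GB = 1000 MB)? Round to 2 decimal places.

4.43 GB

tutorial video: 5.700 Mbps × 360 s = 2052.0 Mb
music video: 12.000 Mbps × 300 s = 3600.0 Mb
sports highlight package: 29.800 Mbps × 420 s = 12516.0 Mb
lecture capture: 3.310 Mbps × 5220 s = 17278.2 Mb
Total: 35446.2 Mb = 4430.8 MB.
= 4.431 GB.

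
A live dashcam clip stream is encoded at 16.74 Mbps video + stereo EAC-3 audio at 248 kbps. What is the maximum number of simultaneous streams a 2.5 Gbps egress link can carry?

Audio: 248 kbps = 0.248 Mbps.
Per-viewer media rate: 16.988 Mbps.
2.5 Gbps = 2,500 Mbps; 2,500 / 16.988 = 147.16 → 147 viewers.

147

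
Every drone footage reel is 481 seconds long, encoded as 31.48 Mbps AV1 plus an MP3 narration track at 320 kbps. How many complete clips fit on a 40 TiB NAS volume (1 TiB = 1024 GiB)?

Audio: 320 kbps = 0.320 Mbps.
Total bitrate: 31.800 Mbps.
Per item: 31.800 Mbps × 481 s = 15,296 Mb = 1,912 MB.
Capacity: 40 TiB = 351,843,721 Mb; 23002.64 items → 23002 complete.

23002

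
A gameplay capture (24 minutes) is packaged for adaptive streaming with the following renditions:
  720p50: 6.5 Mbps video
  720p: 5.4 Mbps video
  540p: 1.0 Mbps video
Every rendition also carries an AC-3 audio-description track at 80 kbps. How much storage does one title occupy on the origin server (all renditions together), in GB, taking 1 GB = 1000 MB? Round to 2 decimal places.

2.37 GB

24 min = 1440 s
Audio: 80 kbps = 0.080 Mbps.
Sum of rendition bitrates: (6.5+0.080) + (5.4+0.080) + (1.0+0.080) = 13.140 Mbps.
× 1440 s = 18,922 Mb = 2,365 MB = 2.365 GB.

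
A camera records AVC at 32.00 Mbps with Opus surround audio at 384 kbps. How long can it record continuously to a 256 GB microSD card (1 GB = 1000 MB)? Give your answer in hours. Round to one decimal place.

Audio: 384 kbps = 0.384 Mbps.
Total bitrate: 32.00 + 0.384 = 32.384 Mbps.
Capacity: 256 GB = 2,048,000 Mb.
Recording time: 2,048,000 / 32.384 = 63,241 s ≈ 17.6 hours.

17.6 hours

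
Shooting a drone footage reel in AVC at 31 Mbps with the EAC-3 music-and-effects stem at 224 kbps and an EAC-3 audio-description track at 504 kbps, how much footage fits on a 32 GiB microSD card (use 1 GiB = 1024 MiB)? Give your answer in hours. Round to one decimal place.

2.4 hours

Audio total: 224 + 504 = 728 kbps = 0.728 Mbps.
Total bitrate: 31 + 0.728 = 31.728 Mbps.
Capacity: 32 GiB = 274,878 Mb.
Recording time: 274,878 / 31.728 = 8,664 s ≈ 2.41 hours.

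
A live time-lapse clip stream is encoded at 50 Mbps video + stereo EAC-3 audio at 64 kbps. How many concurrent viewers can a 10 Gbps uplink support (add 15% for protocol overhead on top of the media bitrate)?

173

Audio: 64 kbps = 0.064 Mbps.
Per-viewer media rate: 50.064 Mbps.
On the wire with 15% overhead: 57.574 Mbps.
10 Gbps = 10,000 Mbps; 10,000 / 57.574 = 173.69 → 173 viewers.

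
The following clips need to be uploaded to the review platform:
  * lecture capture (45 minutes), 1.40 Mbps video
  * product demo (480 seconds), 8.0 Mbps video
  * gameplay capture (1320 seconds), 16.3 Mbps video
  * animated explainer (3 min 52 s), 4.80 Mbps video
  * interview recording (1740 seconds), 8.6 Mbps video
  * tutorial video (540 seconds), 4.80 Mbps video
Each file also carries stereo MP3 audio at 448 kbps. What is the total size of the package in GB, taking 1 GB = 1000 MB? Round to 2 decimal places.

6.37 GB

Audio: 448 kbps = 0.448 Mbps.
lecture capture: 1.848 Mbps × 2700 s = 4989.6 Mb
product demo: 8.448 Mbps × 480 s = 4055.0 Mb
gameplay capture: 16.748 Mbps × 1320 s = 22107.4 Mb
animated explainer: 5.248 Mbps × 232 s = 1217.5 Mb
interview recording: 9.048 Mbps × 1740 s = 15743.5 Mb
tutorial video: 5.248 Mbps × 540 s = 2833.9 Mb
Total: 50947.0 Mb = 6368.4 MB.
= 6.368 GB.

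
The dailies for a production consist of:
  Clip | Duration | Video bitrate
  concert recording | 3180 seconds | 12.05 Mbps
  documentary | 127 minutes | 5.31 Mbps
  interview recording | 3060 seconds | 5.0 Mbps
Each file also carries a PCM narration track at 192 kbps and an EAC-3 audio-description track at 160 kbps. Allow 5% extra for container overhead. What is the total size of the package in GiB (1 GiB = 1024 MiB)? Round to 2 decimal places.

Audio total: 192 + 160 = 352 kbps = 0.352 Mbps.
concert recording: 12.402 Mbps × 3180 s × 1.05 = 41410.3 Mb
documentary: 5.662 Mbps × 7620 s × 1.05 = 45301.7 Mb
interview recording: 5.352 Mbps × 3060 s × 1.05 = 17196.0 Mb
Total: 103907.9 Mb = 12988.5 MB.
= 12.10 GiB.

12.10 GiB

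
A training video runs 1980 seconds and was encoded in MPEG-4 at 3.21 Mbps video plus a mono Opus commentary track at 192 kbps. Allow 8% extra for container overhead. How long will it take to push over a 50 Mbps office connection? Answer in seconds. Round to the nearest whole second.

Audio: 192 kbps = 0.192 Mbps.
Total bitrate: 3.402 Mbps.
File: 3.402 Mbps × 1980 s = 6736.0 Mb.
With 8% container overhead: ×1.08. → 7274.8 Mb.
At 50 Mbps: 7274.8 / 50 = 145.5 s ≈ 145 seconds.

145 seconds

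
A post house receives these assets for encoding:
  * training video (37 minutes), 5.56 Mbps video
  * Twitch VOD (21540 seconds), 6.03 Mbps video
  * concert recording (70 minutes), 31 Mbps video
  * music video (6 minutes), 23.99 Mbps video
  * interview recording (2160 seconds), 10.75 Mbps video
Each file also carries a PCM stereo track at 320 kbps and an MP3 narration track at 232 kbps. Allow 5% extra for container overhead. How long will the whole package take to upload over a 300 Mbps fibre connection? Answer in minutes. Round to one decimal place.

Audio total: 320 + 232 = 552 kbps = 0.552 Mbps.
training video: 6.112 Mbps × 2220 s × 1.05 = 14247.1 Mb
Twitch VOD: 6.582 Mbps × 21540 s × 1.05 = 148865.1 Mb
concert recording: 31.552 Mbps × 4200 s × 1.05 = 139144.3 Mb
music video: 24.542 Mbps × 360 s × 1.05 = 9276.9 Mb
interview recording: 11.302 Mbps × 2160 s × 1.05 = 25632.9 Mb
Total: 337166.3 Mb = 42145.8 MB.
At 300 Mbps: 337166.3 / 300 = 1124 s ≈ 18.7 minutes.

18.7 minutes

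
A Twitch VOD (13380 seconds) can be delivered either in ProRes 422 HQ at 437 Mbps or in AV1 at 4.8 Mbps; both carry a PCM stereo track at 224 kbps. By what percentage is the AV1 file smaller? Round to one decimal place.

Audio: 224 kbps = 0.224 Mbps.
ProRes 422 HQ: 437.224 Mbps × 13380 s = 5850057.1 Mb = 681.036 GiB.
AV1: 5.024 Mbps × 13380 s = 67221.1 Mb = 7.826 GiB.
Reduction: (1 − 7.826/681.036) × 100 = 98.85%.

98.9%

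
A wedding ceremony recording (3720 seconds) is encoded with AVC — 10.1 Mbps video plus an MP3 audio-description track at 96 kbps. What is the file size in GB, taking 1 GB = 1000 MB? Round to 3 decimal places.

Audio: 96 kbps = 0.096 Mbps.
Total bitrate: 10.1 + 0.096 = 10.196 Mbps.
Stream data: 10.196 Mbps × 3720 s = 37929.1 Mb.
37,929 Mb ÷ 8 = 4,741 MB → 4.741 GB.

4.741 GB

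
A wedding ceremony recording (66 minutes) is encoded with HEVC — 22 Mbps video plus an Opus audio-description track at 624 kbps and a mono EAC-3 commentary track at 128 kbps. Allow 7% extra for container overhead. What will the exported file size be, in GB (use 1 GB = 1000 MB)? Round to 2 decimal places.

66 min = 3960 s
Audio total: 624 + 128 = 752 kbps = 0.752 Mbps.
Total bitrate: 22 + 0.752 = 22.752 Mbps.
Stream data: 22.752 Mbps × 3960 s = 90097.9 Mb.
With 7% container overhead: ×1.07.
96,405 Mb ÷ 8 = 12,051 MB → 12.05 GB.

12.05 GB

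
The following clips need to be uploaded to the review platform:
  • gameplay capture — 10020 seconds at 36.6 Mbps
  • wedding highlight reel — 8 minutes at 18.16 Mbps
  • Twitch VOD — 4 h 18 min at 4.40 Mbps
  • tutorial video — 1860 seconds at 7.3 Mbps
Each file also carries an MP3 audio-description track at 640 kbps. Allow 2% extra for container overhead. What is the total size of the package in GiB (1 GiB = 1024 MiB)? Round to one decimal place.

Audio: 640 kbps = 0.640 Mbps.
gameplay capture: 37.240 Mbps × 10020 s × 1.02 = 380607.7 Mb
wedding highlight reel: 18.800 Mbps × 480 s × 1.02 = 9204.5 Mb
Twitch VOD: 5.040 Mbps × 15480 s × 1.02 = 79579.6 Mb
tutorial video: 7.940 Mbps × 1860 s × 1.02 = 15063.8 Mb
Total: 484455.5 Mb = 60556.9 MB.
= 56.40 GiB.

56.4 GiB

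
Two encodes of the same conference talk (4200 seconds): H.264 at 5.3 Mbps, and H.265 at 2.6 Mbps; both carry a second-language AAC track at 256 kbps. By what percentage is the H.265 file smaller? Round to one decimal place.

Audio: 256 kbps = 0.256 Mbps.
H.264: 5.556 Mbps × 4200 s = 23335.2 Mb = 2.717 GiB.
H.265: 2.856 Mbps × 4200 s = 11995.2 Mb = 1.396 GiB.
Reduction: (1 − 1.396/2.717) × 100 = 48.60%.

48.6%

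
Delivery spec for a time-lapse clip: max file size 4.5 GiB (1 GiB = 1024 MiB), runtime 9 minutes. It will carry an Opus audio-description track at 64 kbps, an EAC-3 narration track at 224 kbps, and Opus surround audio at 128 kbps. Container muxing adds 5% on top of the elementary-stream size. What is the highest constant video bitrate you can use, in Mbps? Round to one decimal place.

67.8 Mbps

Budget: 4.5 GiB = 38654.7 Mb.
Stream payload after overhead: 38654.7 / 1.05 = 36814.0 Mb.
9 min = 540 s
Total bitrate budget: 36814.0 Mb / 540 s = 68.174 Mbps.
Audio total: 64 + 224 + 128 = 416 kbps = 0.416 Mbps.
Video: 68.174 − 0.416 = 67.758 Mbps.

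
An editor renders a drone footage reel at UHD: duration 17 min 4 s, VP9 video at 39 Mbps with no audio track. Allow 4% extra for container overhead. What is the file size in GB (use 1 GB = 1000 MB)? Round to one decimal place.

5.2 GB

17 min 4 s = 1024 s
Total bitrate: 39 Mbps.
Stream data: 39.000 Mbps × 1024 s = 39936.0 Mb.
With 4% container overhead: ×1.04.
41,533 Mb ÷ 8 = 5,192 MB → 5.192 GB.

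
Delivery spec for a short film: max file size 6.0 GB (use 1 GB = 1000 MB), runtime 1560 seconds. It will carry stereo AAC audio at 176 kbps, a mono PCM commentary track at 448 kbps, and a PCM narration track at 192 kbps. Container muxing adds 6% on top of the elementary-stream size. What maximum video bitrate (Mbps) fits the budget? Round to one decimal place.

Budget: 6.0 GB = 48000.0 Mb.
Stream payload after overhead: 48000.0 / 1.06 = 45283.0 Mb.
Total bitrate budget: 45283.0 Mb / 1560 s = 29.028 Mbps.
Audio total: 176 + 448 + 192 = 816 kbps = 0.816 Mbps.
Video: 29.028 − 0.816 = 28.212 Mbps.

28.2 Mbps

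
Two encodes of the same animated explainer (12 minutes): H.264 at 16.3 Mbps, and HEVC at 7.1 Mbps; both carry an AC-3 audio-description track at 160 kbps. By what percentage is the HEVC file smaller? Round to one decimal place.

55.9%

12 min = 720 s
Audio: 160 kbps = 0.160 Mbps.
H.264: 16.460 Mbps × 720 s = 11851.2 Mb = 1.481 GB.
HEVC: 7.260 Mbps × 720 s = 5227.2 Mb = 0.653 GB.
Reduction: (1 − 0.653/1.481) × 100 = 55.89%.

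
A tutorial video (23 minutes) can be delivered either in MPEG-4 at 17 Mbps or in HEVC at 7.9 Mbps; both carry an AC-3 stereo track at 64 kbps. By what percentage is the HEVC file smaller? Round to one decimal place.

23 min = 1380 s
Audio: 64 kbps = 0.064 Mbps.
MPEG-4: 17.064 Mbps × 1380 s = 23548.3 Mb = 2.944 GB.
HEVC: 7.964 Mbps × 1380 s = 10990.3 Mb = 1.374 GB.
Reduction: (1 − 1.374/2.944) × 100 = 53.33%.

53.3%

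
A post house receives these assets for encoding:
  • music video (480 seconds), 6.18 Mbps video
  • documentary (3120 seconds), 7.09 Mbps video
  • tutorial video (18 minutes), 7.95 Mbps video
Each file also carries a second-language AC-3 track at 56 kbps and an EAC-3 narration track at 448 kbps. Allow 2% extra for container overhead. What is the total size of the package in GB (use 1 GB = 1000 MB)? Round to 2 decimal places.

4.59 GB

Audio total: 56 + 448 = 504 kbps = 0.504 Mbps.
music video: 6.684 Mbps × 480 s × 1.02 = 3272.5 Mb
documentary: 7.594 Mbps × 3120 s × 1.02 = 24167.1 Mb
tutorial video: 8.454 Mbps × 1080 s × 1.02 = 9312.9 Mb
Total: 36752.6 Mb = 4594.1 MB.
= 4.594 GB.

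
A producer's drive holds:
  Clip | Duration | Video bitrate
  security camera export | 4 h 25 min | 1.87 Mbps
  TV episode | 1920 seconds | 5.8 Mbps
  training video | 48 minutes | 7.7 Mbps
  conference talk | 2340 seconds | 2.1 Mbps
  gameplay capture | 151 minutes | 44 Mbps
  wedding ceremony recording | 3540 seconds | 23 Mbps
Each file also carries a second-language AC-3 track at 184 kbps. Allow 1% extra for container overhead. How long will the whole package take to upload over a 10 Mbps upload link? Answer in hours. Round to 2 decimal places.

Audio: 184 kbps = 0.184 Mbps.
security camera export: 2.054 Mbps × 15900 s × 1.01 = 32985.2 Mb
TV episode: 5.984 Mbps × 1920 s × 1.01 = 11604.2 Mb
training video: 7.884 Mbps × 2880 s × 1.01 = 22933.0 Mb
conference talk: 2.284 Mbps × 2340 s × 1.01 = 5398.0 Mb
gameplay capture: 44.184 Mbps × 9060 s × 1.01 = 404310.1 Mb
wedding ceremony recording: 23.184 Mbps × 3540 s × 1.01 = 82892.1 Mb
Total: 560122.5 Mb = 70015.3 MB.
At 10 Mbps: 560122.5 / 10 = 56012 s ≈ 15.6 hours.

15.56 hours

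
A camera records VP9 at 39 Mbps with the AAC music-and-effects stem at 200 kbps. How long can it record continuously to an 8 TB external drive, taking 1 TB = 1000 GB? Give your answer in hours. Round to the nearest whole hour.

Audio: 200 kbps = 0.200 Mbps.
Total bitrate: 39 + 0.200 = 39.200 Mbps.
Capacity: 8 TB = 64,000,000 Mb.
Recording time: 64,000,000 / 39.200 = 1,632,653 s ≈ 454 hours.

454 hours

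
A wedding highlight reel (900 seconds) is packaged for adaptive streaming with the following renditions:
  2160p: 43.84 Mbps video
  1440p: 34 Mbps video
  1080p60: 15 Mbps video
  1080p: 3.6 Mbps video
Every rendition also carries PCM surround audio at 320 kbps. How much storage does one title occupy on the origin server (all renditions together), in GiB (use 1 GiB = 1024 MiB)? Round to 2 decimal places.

Audio: 320 kbps = 0.320 Mbps.
Sum of rendition bitrates: (43.84+0.320) + (34+0.320) + (15+0.320) + (3.6+0.320) = 97.720 Mbps.
× 900 s = 87,948 Mb = 10,994 MB = 10.24 GiB.

10.24 GiB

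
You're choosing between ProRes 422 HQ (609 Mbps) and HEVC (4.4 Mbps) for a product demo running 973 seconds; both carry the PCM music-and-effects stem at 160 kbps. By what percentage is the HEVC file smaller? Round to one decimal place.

99.3%

Audio: 160 kbps = 0.160 Mbps.
ProRes 422 HQ: 609.160 Mbps × 973 s = 592712.7 Mb = 69.001 GiB.
HEVC: 4.560 Mbps × 973 s = 4436.9 Mb = 0.517 GiB.
Reduction: (1 − 0.517/69.001) × 100 = 99.25%.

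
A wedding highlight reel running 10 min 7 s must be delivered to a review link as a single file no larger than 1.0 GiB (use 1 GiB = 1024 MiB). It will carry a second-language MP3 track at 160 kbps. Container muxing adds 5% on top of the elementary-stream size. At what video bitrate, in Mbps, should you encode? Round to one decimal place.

13.3 Mbps

Budget: 1.0 GiB = 8589.9 Mb.
Stream payload after overhead: 8589.9 / 1.05 = 8180.9 Mb.
10 min 7 s = 607 s
Total bitrate budget: 8180.9 Mb / 607 s = 13.478 Mbps.
Audio: 160 kbps = 0.160 Mbps.
Video: 13.478 − 0.160 = 13.318 Mbps.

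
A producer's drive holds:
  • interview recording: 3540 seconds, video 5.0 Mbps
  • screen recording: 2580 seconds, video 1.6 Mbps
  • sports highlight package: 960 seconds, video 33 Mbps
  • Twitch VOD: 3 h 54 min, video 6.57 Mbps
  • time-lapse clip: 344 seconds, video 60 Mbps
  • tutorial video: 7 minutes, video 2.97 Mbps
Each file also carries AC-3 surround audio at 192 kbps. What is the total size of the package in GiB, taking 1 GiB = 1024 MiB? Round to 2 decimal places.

Audio: 192 kbps = 0.192 Mbps.
interview recording: 5.192 Mbps × 3540 s = 18379.7 Mb
screen recording: 1.792 Mbps × 2580 s = 4623.4 Mb
sports highlight package: 33.192 Mbps × 960 s = 31864.3 Mb
Twitch VOD: 6.762 Mbps × 14040 s = 94938.5 Mb
time-lapse clip: 60.192 Mbps × 344 s = 20706.0 Mb
tutorial video: 3.162 Mbps × 420 s = 1328.0 Mb
Total: 171839.9 Mb = 21480.0 MB.
= 20.00 GiB.

20.00 GiB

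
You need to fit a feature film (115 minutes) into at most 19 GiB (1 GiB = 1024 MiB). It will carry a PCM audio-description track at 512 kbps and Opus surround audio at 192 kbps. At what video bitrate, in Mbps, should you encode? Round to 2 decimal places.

Budget: 19 GiB = 163208.8 Mb.
115 min = 6900 s
Total bitrate budget: 163208.8 Mb / 6900 s = 23.653 Mbps.
Audio total: 512 + 192 = 704 kbps = 0.704 Mbps.
Video: 23.653 − 0.704 = 22.949 Mbps.

22.95 Mbps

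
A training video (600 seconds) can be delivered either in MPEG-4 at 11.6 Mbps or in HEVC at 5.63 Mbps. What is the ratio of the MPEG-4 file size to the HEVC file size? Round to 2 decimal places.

2.06

MPEG-4: 11.600 Mbps × 600 s = 6960.0 Mb = 0.810 GiB.
HEVC: 5.630 Mbps × 600 s = 3378.0 Mb = 0.393 GiB.
Ratio: 0.810 / 0.393 = 2.060.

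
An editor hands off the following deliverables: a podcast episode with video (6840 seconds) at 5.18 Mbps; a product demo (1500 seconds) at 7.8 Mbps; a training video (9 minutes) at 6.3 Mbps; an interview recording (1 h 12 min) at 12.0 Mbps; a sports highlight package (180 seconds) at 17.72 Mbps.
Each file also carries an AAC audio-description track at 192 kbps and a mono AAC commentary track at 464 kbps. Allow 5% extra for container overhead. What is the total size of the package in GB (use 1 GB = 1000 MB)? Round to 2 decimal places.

Audio total: 192 + 464 = 656 kbps = 0.656 Mbps.
podcast episode with video: 5.836 Mbps × 6840 s × 1.05 = 41914.2 Mb
product demo: 8.456 Mbps × 1500 s × 1.05 = 13318.2 Mb
training video: 6.956 Mbps × 540 s × 1.05 = 3944.1 Mb
interview recording: 12.656 Mbps × 4320 s × 1.05 = 57407.6 Mb
sports highlight package: 18.376 Mbps × 180 s × 1.05 = 3473.1 Mb
Total: 120057.1 Mb = 15007.1 MB.
= 15.01 GB.

15.01 GB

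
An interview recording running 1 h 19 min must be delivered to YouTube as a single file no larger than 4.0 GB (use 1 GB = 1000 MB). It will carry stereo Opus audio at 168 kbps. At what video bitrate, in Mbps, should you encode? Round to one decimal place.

6.6 Mbps

Budget: 4.0 GB = 32000.0 Mb.
1 h 19 min = 79 min = 4740 s
Total bitrate budget: 32000.0 Mb / 4740 s = 6.751 Mbps.
Audio: 168 kbps = 0.168 Mbps.
Video: 6.751 − 0.168 = 6.583 Mbps.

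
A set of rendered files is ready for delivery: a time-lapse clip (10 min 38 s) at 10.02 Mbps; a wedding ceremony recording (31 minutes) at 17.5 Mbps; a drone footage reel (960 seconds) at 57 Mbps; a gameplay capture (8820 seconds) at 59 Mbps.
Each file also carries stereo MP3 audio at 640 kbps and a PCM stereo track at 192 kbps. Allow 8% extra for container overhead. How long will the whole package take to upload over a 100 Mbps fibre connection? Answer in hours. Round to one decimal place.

Audio total: 640 + 192 = 832 kbps = 0.832 Mbps.
time-lapse clip: 10.852 Mbps × 638 s × 1.08 = 7477.5 Mb
wedding ceremony recording: 18.332 Mbps × 1860 s × 1.08 = 36825.3 Mb
drone footage reel: 57.832 Mbps × 960 s × 1.08 = 59960.2 Mb
gameplay capture: 59.832 Mbps × 8820 s × 1.08 = 569935.7 Mb
Total: 674198.7 Mb = 84274.8 MB.
At 100 Mbps: 674198.7 / 100 = 6742 s ≈ 1.87 hours.

1.9 hours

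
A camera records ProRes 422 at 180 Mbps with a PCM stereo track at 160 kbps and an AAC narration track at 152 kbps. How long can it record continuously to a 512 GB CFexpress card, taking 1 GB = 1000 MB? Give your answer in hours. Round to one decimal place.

6.3 hours

Audio total: 160 + 152 = 312 kbps = 0.312 Mbps.
Total bitrate: 180 + 0.312 = 180.312 Mbps.
Capacity: 512 GB = 4,096,000 Mb.
Recording time: 4,096,000 / 180.312 = 22,716 s ≈ 6.31 hours.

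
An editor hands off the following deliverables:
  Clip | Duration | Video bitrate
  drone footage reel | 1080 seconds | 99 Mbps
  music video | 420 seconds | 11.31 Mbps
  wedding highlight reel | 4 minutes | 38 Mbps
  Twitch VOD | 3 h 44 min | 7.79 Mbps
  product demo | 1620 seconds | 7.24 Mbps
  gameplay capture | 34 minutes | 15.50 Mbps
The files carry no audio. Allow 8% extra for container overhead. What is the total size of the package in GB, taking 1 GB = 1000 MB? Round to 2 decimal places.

36.29 GB

drone footage reel: 99.000 Mbps × 1080 s × 1.08 = 115473.6 Mb
music video: 11.310 Mbps × 420 s × 1.08 = 5130.2 Mb
wedding highlight reel: 38.000 Mbps × 240 s × 1.08 = 9849.6 Mb
Twitch VOD: 7.790 Mbps × 13440 s × 1.08 = 113073.4 Mb
product demo: 7.240 Mbps × 1620 s × 1.08 = 12667.1 Mb
gameplay capture: 15.500 Mbps × 2040 s × 1.08 = 34149.6 Mb
Total: 290343.5 Mb = 36292.9 MB.
= 36.29 GB.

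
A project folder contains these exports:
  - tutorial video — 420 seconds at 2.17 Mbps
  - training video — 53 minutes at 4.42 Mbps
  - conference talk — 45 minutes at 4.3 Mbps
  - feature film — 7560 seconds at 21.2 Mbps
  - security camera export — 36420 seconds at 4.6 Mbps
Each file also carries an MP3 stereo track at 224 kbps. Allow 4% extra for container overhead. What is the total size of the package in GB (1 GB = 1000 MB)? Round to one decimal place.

Audio: 224 kbps = 0.224 Mbps.
tutorial video: 2.394 Mbps × 420 s × 1.04 = 1045.7 Mb
training video: 4.644 Mbps × 3180 s × 1.04 = 15358.6 Mb
conference talk: 4.524 Mbps × 2700 s × 1.04 = 12703.4 Mb
feature film: 21.424 Mbps × 7560 s × 1.04 = 168444.1 Mb
security camera export: 4.824 Mbps × 36420 s × 1.04 = 182717.7 Mb
Total: 380269.5 Mb = 47533.7 MB.
= 47.53 GB.

47.5 GB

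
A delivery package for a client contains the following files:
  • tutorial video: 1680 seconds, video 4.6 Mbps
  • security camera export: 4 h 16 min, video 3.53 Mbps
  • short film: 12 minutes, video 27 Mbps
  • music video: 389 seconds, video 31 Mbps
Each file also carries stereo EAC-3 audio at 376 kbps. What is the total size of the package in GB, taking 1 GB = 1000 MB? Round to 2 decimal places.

12.53 GB

Audio: 376 kbps = 0.376 Mbps.
tutorial video: 4.976 Mbps × 1680 s = 8359.7 Mb
security camera export: 3.906 Mbps × 15360 s = 59996.2 Mb
short film: 27.376 Mbps × 720 s = 19710.7 Mb
music video: 31.376 Mbps × 389 s = 12205.3 Mb
Total: 100271.8 Mb = 12534.0 MB.
= 12.53 GB.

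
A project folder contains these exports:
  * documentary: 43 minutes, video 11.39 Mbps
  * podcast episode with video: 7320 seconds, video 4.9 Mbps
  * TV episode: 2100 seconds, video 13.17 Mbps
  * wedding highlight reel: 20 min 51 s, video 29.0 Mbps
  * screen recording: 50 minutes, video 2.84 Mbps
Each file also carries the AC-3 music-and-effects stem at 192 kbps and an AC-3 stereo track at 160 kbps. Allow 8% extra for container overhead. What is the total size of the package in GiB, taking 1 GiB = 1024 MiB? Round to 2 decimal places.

Audio total: 192 + 160 = 352 kbps = 0.352 Mbps.
documentary: 11.742 Mbps × 2580 s × 1.08 = 32717.9 Mb
podcast episode with video: 5.252 Mbps × 7320 s × 1.08 = 41520.2 Mb
TV episode: 13.522 Mbps × 2100 s × 1.08 = 30667.9 Mb
wedding highlight reel: 29.352 Mbps × 1251 s × 1.08 = 39656.9 Mb
screen recording: 3.192 Mbps × 3000 s × 1.08 = 10342.1 Mb
Total: 154905.0 Mb = 19363.1 MB.
= 18.03 GiB.

18.03 GiB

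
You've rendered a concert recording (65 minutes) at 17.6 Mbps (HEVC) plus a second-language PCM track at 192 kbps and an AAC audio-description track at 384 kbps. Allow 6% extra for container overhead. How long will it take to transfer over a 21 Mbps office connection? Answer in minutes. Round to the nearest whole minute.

60 minutes

65 min = 3900 s
Audio total: 192 + 384 = 576 kbps = 0.576 Mbps.
Total bitrate: 18.176 Mbps.
File: 18.176 Mbps × 3900 s = 70886.4 Mb.
With 6% container overhead: ×1.06. → 75139.6 Mb.
At 21 Mbps: 75139.6 / 21 = 3578.1 s ≈ 59.6 minutes.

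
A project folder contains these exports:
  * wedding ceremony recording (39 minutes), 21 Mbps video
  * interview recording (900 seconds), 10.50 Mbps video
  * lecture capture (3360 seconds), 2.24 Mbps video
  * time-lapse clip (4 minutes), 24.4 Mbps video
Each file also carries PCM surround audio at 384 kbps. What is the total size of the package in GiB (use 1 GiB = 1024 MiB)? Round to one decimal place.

Audio: 384 kbps = 0.384 Mbps.
wedding ceremony recording: 21.384 Mbps × 2340 s = 50038.6 Mb
interview recording: 10.884 Mbps × 900 s = 9795.6 Mb
lecture capture: 2.624 Mbps × 3360 s = 8816.6 Mb
time-lapse clip: 24.784 Mbps × 240 s = 5948.2 Mb
Total: 74599.0 Mb = 9324.9 MB.
= 8.684 GiB.

8.7 GiB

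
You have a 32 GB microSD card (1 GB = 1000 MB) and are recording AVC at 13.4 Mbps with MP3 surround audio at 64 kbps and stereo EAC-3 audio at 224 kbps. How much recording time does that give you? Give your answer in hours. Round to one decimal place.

5.2 hours

Audio total: 64 + 224 = 288 kbps = 0.288 Mbps.
Total bitrate: 13.4 + 0.288 = 13.688 Mbps.
Capacity: 32 GB = 256,000 Mb.
Recording time: 256,000 / 13.688 = 18,703 s ≈ 5.20 hours.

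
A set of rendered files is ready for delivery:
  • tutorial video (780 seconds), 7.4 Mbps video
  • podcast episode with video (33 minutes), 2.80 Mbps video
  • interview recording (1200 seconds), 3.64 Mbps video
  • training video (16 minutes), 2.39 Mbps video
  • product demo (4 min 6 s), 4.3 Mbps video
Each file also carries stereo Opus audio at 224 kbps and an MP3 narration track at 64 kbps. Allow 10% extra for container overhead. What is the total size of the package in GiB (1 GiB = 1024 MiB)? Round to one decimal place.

Audio total: 224 + 64 = 288 kbps = 0.288 Mbps.
tutorial video: 7.688 Mbps × 780 s × 1.10 = 6596.3 Mb
podcast episode with video: 3.088 Mbps × 1980 s × 1.10 = 6725.7 Mb
interview recording: 3.928 Mbps × 1200 s × 1.10 = 5185.0 Mb
training video: 2.678 Mbps × 960 s × 1.10 = 2828.0 Mb
product demo: 4.588 Mbps × 246 s × 1.10 = 1241.5 Mb
Total: 22576.4 Mb = 2822.1 MB.
= 2.628 GiB.

2.6 GiB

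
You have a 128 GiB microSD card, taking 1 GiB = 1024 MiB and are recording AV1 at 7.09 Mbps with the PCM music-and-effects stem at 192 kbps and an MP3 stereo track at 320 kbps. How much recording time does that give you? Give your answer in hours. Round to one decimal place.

40.2 hours

Audio total: 192 + 320 = 512 kbps = 0.512 Mbps.
Total bitrate: 7.09 + 0.512 = 7.602 Mbps.
Capacity: 128 GiB = 1,099,512 Mb.
Recording time: 1,099,512 / 7.602 = 144,635 s ≈ 40.2 hours.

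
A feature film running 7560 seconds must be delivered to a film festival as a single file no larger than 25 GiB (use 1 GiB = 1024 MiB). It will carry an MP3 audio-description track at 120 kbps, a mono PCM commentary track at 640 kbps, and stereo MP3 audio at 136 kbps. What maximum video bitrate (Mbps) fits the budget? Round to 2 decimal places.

Budget: 25 GiB = 214748.4 Mb.
Total bitrate budget: 214748.4 Mb / 7560 s = 28.406 Mbps.
Audio total: 120 + 640 + 136 = 896 kbps = 0.896 Mbps.
Video: 28.406 − 0.896 = 27.510 Mbps.

27.51 Mbps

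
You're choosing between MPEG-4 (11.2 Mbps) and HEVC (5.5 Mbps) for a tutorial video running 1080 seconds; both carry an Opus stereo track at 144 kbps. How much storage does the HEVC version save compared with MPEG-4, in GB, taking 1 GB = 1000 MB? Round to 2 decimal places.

Audio: 144 kbps = 0.144 Mbps.
MPEG-4: 11.344 Mbps × 1080 s = 12251.5 Mb = 1.531 GB.
HEVC: 5.644 Mbps × 1080 s = 6095.5 Mb = 0.762 GB.
Saving: 1.531 − 0.762 = 0.769 GB.

0.77 GB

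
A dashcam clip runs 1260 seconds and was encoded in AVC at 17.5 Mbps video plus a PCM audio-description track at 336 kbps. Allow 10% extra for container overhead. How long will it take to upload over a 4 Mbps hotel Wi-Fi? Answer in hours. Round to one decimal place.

1.7 hours

Audio: 336 kbps = 0.336 Mbps.
Total bitrate: 17.836 Mbps.
File: 17.836 Mbps × 1260 s = 22473.4 Mb.
With 10% container overhead: ×1.10. → 24720.7 Mb.
At 4 Mbps: 24720.7 / 4 = 6180.2 s ≈ 1.72 hours.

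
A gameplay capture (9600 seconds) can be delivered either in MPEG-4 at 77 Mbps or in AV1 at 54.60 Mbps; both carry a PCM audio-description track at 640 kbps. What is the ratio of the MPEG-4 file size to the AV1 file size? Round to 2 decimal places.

Audio: 640 kbps = 0.640 Mbps.
MPEG-4: 77.640 Mbps × 9600 s = 745344.0 Mb = 86.769 GiB.
AV1: 55.240 Mbps × 9600 s = 530304.0 Mb = 61.736 GiB.
Ratio: 86.769 / 61.736 = 1.406.

1.41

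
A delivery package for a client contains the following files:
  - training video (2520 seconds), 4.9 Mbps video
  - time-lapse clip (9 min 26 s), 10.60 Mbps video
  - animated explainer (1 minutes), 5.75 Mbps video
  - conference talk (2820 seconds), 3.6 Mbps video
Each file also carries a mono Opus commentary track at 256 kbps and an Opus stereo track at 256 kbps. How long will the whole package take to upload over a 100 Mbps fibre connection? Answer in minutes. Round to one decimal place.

Audio total: 256 + 256 = 512 kbps = 0.512 Mbps.
training video: 5.412 Mbps × 2520 s = 13638.2 Mb
time-lapse clip: 11.112 Mbps × 566 s = 6289.4 Mb
animated explainer: 6.262 Mbps × 60 s = 375.7 Mb
conference talk: 4.112 Mbps × 2820 s = 11595.8 Mb
Total: 31899.2 Mb = 3987.4 MB.
At 100 Mbps: 31899.2 / 100 = 319 s ≈ 5.32 minutes.

5.3 minutes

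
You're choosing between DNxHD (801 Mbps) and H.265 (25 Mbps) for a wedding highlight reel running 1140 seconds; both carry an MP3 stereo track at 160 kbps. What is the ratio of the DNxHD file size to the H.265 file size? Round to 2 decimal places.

Audio: 160 kbps = 0.160 Mbps.
DNxHD: 801.160 Mbps × 1140 s = 913322.4 Mb = 106.325 GiB.
H.265: 25.160 Mbps × 1140 s = 28682.4 Mb = 3.339 GiB.
Ratio: 106.325 / 3.339 = 31.843.

31.84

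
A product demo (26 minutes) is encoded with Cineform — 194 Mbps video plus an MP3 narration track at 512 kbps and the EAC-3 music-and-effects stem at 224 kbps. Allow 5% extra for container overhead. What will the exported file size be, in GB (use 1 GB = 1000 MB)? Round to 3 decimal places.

26 min = 1560 s
Audio total: 512 + 224 = 736 kbps = 0.736 Mbps.
Total bitrate: 194 + 0.736 = 194.736 Mbps.
Stream data: 194.736 Mbps × 1560 s = 303788.2 Mb.
With 5% container overhead: ×1.05.
318,978 Mb ÷ 8 = 39,872 MB → 39.87 GB.

39.872 GB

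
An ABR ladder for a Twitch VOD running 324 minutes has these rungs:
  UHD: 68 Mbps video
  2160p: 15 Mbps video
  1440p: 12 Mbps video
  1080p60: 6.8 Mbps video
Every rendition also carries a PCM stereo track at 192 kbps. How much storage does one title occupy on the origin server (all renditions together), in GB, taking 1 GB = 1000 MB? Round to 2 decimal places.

249.24 GB

324 min = 19440 s
Audio: 192 kbps = 0.192 Mbps.
Sum of rendition bitrates: (68+0.192) + (15+0.192) + (12+0.192) + (6.8+0.192) = 102.568 Mbps.
× 19440 s = 1,993,922 Mb = 249,240 MB = 249.2 GB.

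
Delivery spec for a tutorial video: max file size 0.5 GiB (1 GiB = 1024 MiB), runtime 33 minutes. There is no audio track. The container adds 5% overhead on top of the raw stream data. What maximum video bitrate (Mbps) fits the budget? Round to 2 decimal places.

2.07 Mbps

Budget: 0.5 GiB = 4295.0 Mb.
Stream payload after overhead: 4295.0 / 1.05 = 4090.4 Mb.
33 min = 1980 s
Total bitrate budget: 4090.4 Mb / 1980 s = 2.066 Mbps.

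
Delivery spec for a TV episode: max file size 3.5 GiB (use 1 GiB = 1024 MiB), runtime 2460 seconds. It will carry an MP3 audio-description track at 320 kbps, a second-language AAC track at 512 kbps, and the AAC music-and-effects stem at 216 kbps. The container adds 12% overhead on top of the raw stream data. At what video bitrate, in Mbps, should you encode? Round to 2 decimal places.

Budget: 3.5 GiB = 30064.8 Mb.
Stream payload after overhead: 30064.8 / 1.12 = 26843.5 Mb.
Total bitrate budget: 26843.5 Mb / 2460 s = 10.912 Mbps.
Audio total: 320 + 512 + 216 = 1048 kbps = 1.048 Mbps.
Video: 10.912 − 1.048 = 9.864 Mbps.

9.86 Mbps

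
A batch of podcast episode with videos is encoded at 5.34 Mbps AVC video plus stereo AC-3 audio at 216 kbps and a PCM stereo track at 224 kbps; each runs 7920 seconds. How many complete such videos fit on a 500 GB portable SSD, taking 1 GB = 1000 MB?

Audio total: 216 + 224 = 440 kbps = 0.440 Mbps.
Total bitrate: 5.780 Mbps.
Per item: 5.780 Mbps × 7920 s = 45,778 Mb = 5,722 MB.
Capacity: 500 GB = 4,000,000 Mb; 87.38 items → 87 complete.

87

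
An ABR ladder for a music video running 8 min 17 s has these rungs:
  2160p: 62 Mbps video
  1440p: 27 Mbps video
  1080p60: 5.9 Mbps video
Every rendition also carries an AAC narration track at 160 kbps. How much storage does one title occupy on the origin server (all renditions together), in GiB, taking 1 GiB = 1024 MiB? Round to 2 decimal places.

8 min 17 s = 497 s
Audio: 160 kbps = 0.160 Mbps.
Sum of rendition bitrates: (62+0.160) + (27+0.160) + (5.9+0.160) = 95.380 Mbps.
× 497 s = 47,404 Mb = 5,925 MB = 5.519 GiB.

5.52 GiB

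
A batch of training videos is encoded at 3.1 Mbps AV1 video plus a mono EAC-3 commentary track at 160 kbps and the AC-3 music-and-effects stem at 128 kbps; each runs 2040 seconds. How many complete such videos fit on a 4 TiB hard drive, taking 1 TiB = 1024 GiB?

Audio total: 160 + 128 = 288 kbps = 0.288 Mbps.
Total bitrate: 3.388 Mbps.
Per item: 3.388 Mbps × 2040 s = 6,912 Mb = 863.9 MB.
Capacity: 4 TiB = 35,184,372 Mb; 5090.69 items → 5090 complete.

5090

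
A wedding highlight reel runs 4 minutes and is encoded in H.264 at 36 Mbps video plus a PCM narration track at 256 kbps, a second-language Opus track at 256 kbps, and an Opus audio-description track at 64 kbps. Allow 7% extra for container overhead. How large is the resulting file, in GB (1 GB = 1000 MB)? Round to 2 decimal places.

4 min = 240 s
Audio total: 256 + 256 + 64 = 576 kbps = 0.576 Mbps.
Total bitrate: 36 + 0.576 = 36.576 Mbps.
Stream data: 36.576 Mbps × 240 s = 8778.2 Mb.
With 7% container overhead: ×1.07.
9,393 Mb ÷ 8 = 1,174 MB → 1.174 GB.

1.17 GB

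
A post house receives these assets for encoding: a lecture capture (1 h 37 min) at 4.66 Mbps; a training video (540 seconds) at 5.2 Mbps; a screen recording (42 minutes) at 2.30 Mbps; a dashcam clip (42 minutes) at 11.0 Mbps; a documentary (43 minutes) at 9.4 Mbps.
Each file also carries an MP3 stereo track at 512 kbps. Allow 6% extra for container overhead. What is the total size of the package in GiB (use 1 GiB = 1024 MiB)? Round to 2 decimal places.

Audio: 512 kbps = 0.512 Mbps.
lecture capture: 5.172 Mbps × 5820 s × 1.06 = 31907.1 Mb
training video: 5.712 Mbps × 540 s × 1.06 = 3269.5 Mb
screen recording: 2.812 Mbps × 2520 s × 1.06 = 7511.4 Mb
dashcam clip: 11.512 Mbps × 2520 s × 1.06 = 30750.9 Mb
documentary: 9.912 Mbps × 2580 s × 1.06 = 27107.3 Mb
Total: 100546.3 Mb = 12568.3 MB.
= 11.71 GiB.

11.71 GiB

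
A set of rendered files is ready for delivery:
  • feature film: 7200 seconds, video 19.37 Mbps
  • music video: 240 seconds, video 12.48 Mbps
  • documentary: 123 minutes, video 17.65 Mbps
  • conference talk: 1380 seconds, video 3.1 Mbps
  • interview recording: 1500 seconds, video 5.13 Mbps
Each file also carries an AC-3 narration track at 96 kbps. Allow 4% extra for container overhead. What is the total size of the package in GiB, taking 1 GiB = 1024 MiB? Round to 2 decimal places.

34.67 GiB

Audio: 96 kbps = 0.096 Mbps.
feature film: 19.466 Mbps × 7200 s × 1.04 = 145761.4 Mb
music video: 12.576 Mbps × 240 s × 1.04 = 3139.0 Mb
documentary: 17.746 Mbps × 7380 s × 1.04 = 136204.1 Mb
conference talk: 3.196 Mbps × 1380 s × 1.04 = 4586.9 Mb
interview recording: 5.226 Mbps × 1500 s × 1.04 = 8152.6 Mb
Total: 297843.9 Mb = 37230.5 MB.
= 34.67 GiB.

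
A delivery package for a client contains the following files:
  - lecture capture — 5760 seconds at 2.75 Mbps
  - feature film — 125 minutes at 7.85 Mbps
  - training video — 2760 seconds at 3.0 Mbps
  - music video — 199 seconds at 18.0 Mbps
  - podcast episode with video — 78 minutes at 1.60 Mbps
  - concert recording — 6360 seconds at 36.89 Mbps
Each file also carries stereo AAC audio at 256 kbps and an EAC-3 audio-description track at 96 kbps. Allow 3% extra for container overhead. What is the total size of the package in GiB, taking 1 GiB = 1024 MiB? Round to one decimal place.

40.6 GiB

Audio total: 256 + 96 = 352 kbps = 0.352 Mbps.
lecture capture: 3.102 Mbps × 5760 s × 1.03 = 18403.5 Mb
feature film: 8.202 Mbps × 7500 s × 1.03 = 63360.4 Mb
training video: 3.352 Mbps × 2760 s × 1.03 = 9529.1 Mb
music video: 18.352 Mbps × 199 s × 1.03 = 3761.6 Mb
podcast episode with video: 1.952 Mbps × 4680 s × 1.03 = 9409.4 Mb
concert recording: 37.242 Mbps × 6360 s × 1.03 = 243964.9 Mb
Total: 348429.0 Mb = 43553.6 MB.
= 40.56 GiB.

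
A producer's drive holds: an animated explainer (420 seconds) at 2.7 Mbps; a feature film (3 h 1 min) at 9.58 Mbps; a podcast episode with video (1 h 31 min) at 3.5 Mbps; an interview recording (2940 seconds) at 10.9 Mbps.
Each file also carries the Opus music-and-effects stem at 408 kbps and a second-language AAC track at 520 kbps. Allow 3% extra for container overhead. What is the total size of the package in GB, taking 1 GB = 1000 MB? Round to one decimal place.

Audio total: 408 + 520 = 928 kbps = 0.928 Mbps.
animated explainer: 3.628 Mbps × 420 s × 1.03 = 1569.5 Mb
feature film: 10.508 Mbps × 10860 s × 1.03 = 117540.4 Mb
podcast episode with video: 4.428 Mbps × 5460 s × 1.03 = 24902.2 Mb
interview recording: 11.828 Mbps × 2940 s × 1.03 = 35817.5 Mb
Total: 179829.6 Mb = 22478.7 MB.
= 22.48 GB.

22.5 GB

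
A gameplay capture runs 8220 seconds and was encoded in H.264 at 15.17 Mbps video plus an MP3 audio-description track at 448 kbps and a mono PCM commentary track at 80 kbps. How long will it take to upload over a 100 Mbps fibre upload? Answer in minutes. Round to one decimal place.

21.5 minutes

Audio total: 448 + 80 = 528 kbps = 0.528 Mbps.
Total bitrate: 15.698 Mbps.
File: 15.698 Mbps × 8220 s = 129037.6 Mb.
At 100 Mbps: 129037.6 / 100 = 1290.4 s ≈ 21.5 minutes.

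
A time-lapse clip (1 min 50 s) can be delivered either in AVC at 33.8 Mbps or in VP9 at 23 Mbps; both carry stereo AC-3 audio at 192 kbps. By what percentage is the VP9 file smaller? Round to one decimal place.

1 min 50 s = 110 s
Audio: 192 kbps = 0.192 Mbps.
AVC: 33.992 Mbps × 110 s = 3739.1 Mb = 445.738 MiB.
VP9: 23.192 Mbps × 110 s = 2551.1 Mb = 304.117 MiB.
Reduction: (1 − 304.117/445.738) × 100 = 31.77%.

31.8%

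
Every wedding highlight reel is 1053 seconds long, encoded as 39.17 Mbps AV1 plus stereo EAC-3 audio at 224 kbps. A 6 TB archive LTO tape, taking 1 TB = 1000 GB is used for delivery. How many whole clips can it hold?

1157

Audio: 224 kbps = 0.224 Mbps.
Total bitrate: 39.394 Mbps.
Per item: 39.394 Mbps × 1053 s = 41,482 Mb = 5,185 MB.
Capacity: 6 TB = 48,000,000 Mb; 1157.13 items → 1157 complete.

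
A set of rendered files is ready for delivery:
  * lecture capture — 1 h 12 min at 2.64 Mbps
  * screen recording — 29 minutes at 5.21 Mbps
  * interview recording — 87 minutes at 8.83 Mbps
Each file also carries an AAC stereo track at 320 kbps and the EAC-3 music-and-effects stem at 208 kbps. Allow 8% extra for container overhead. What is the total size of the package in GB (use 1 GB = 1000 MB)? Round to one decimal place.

9.8 GB

Audio total: 320 + 208 = 528 kbps = 0.528 Mbps.
lecture capture: 3.168 Mbps × 4320 s × 1.08 = 14780.6 Mb
screen recording: 5.738 Mbps × 1740 s × 1.08 = 10782.8 Mb
interview recording: 9.358 Mbps × 5220 s × 1.08 = 52756.7 Mb
Total: 78320.1 Mb = 9790.0 MB.
= 9.790 GB.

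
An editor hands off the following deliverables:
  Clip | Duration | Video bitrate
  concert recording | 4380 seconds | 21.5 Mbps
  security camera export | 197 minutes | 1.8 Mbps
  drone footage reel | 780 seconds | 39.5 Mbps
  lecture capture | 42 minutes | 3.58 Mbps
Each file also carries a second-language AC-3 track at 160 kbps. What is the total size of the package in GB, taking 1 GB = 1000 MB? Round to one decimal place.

Audio: 160 kbps = 0.160 Mbps.
concert recording: 21.660 Mbps × 4380 s = 94870.8 Mb
security camera export: 1.960 Mbps × 11820 s = 23167.2 Mb
drone footage reel: 39.660 Mbps × 780 s = 30934.8 Mb
lecture capture: 3.740 Mbps × 2520 s = 9424.8 Mb
Total: 158397.6 Mb = 19799.7 MB.
= 19.80 GB.

19.8 GB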